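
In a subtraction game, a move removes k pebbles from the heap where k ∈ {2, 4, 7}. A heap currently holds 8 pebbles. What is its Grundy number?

Compute g(0), g(1), … for moves {2, 4, 7}:
k:     0  1  2  3  4  5  6  7  8
g(k):  0  0  1  1  2  2  0  3  1
So g(8) = 1.

1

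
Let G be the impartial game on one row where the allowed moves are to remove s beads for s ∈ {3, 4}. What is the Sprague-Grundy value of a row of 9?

Build the Grundy sequence with g(k) = mex{g(k−s) : s ∈ {3, 4}, s ≤ k}:
g(0) = mex{} = 0
g(1) = mex{} = 0
g(2) = mex{} = 0
g(3) = mex{0} = 1
g(4) = mex{0} = 1
g(5) = mex{0} = 1
g(6) = mex{0,1} = 2
g(7) = mex{1} = 0
g(8) = mex{1} = 0
g(9) = mex{1,2} = 0
So g(9) = 0.

0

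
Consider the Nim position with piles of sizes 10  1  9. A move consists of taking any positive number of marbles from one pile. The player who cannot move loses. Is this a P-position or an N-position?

N-position

Compute the nim-sum pairwise:
10 XOR 1 = 11
11 XOR 9 = 2
The nim-sum is 2 ≠ 0, so this is an N-position: the player to move can win.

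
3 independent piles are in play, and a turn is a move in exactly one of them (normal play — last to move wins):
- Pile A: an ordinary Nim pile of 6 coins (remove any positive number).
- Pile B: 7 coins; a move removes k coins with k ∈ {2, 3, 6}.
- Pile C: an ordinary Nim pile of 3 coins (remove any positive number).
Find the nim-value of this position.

4

Pile A is a plain Nim pile of size 6, so its Grundy value is 6.
For pile B, compute g(0), g(1), … with moves {2, 3, 6}:
k:     0  1  2  3  4  5  6  7
g(k):  0  0  1  1  2  0  3  1
So g(7) = 1.
Pile C is a plain Nim pile of size 3, so its Grundy value is 3.
By the Sprague-Grundy theorem, the Grundy value of a sum of independent games is the XOR of the component values.
Combined value = 6 XOR 1 XOR 3 = 4.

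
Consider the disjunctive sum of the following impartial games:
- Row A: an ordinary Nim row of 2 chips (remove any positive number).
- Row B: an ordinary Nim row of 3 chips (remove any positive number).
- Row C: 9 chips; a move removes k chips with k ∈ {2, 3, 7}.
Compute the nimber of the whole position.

Row A is a plain Nim row of size 2, so its Grundy value is 2.
Row B is a plain Nim row of size 3, so its Grundy value is 3.
Grundy values for row C (subtraction set {2, 3, 7}):
k:     0  1  2  3  4  5  6  7  8  9
g(k):  0  0  1  1  2  0  0  1  1  2
So g(9) = 2.
The value of a disjunctive sum is the nim-sum of the parts.
Combined value = 2 XOR 3 XOR 2 = 3.

3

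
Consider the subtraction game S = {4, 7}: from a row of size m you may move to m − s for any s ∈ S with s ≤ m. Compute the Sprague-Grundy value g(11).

0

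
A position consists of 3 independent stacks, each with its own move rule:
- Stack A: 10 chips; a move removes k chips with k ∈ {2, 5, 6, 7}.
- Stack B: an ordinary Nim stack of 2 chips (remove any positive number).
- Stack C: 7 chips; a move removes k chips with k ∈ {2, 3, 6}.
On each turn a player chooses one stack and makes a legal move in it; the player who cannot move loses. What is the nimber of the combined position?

0

For stack A, compute g(0), g(1), … with moves {2, 5, 6, 7}:
g(0) = mex{} = 0
g(1) = mex{} = 0
g(2) = mex{0} = 1
g(3) = mex{0} = 1
g(4) = mex{1} = 0
g(5) = mex{0,1} = 2
g(6) = mex{0} = 1
g(7) = mex{0,1,2} = 3
g(8) = mex{0,1} = 2
g(9) = mex{0,1,3} = 2
g(10) = mex{0,1,2} = 3
So g(10) = 3.
Stack B is a plain Nim stack of size 2, so its Grundy value is 2.
Grundy values for stack C (subtraction set {2, 3, 6}):
g(0) = mex{} = 0
g(1) = mex{} = 0
g(2) = mex{0} = 1
g(3) = mex{0} = 1
g(4) = mex{0,1} = 2
g(5) = mex{1} = 0
g(6) = mex{0,1,2} = 3
g(7) = mex{0,2} = 1
So g(7) = 1.
The value of a disjunctive sum is the nim-sum of the parts.
Combined value = 3 ⊕ 2 ⊕ 1 = 0.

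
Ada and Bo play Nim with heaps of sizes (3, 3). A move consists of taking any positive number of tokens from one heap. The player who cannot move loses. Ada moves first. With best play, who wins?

Bo wins

Bitwise XOR of the heap sizes:
  11  (3)
  11  (3)
  --
  00  (0)
The nim-sum is 0, so this is a P-position: the player to move is in a losing position under optimal play; Ada is about to move from it and so loses — Bo wins.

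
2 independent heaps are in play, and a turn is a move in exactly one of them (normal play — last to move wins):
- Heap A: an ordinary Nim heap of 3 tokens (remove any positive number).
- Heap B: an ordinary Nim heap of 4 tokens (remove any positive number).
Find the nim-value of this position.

7

Heap A is a plain Nim heap of size 3, so its Grundy value is 3.
Heap B is a plain Nim heap of size 4, so its Grundy value is 4.
The value of a disjunctive sum is the nim-sum of the parts.
Combined value = 3 XOR 4 = 7.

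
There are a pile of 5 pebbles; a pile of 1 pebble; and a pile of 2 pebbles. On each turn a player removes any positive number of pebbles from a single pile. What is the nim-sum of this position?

6

Compute the nim-sum pairwise:
5 ^ 1 = 4
4 ^ 2 = 6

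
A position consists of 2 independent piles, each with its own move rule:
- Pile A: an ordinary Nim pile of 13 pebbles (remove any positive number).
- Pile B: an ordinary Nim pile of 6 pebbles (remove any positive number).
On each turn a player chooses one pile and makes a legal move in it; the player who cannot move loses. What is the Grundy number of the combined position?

11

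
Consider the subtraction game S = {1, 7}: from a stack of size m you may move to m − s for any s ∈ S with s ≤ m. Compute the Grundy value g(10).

Compute g(0), g(1), … for moves {1, 7}:
g(0) = mex{} = 0
g(1) = mex{0} = 1
g(2) = mex{1} = 0
g(3) = mex{0} = 1
g(4) = mex{1} = 0
g(5) = mex{0} = 1
g(6) = mex{1} = 0
g(7) = mex{0} = 1
g(8) = mex{1} = 0
g(9) = mex{0} = 1
g(10) = mex{1} = 0
So g(10) = 0.

0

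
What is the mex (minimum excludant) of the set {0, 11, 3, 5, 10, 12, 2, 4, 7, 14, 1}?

6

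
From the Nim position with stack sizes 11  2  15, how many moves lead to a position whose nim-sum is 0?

1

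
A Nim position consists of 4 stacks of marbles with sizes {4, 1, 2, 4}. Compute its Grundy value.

3

Write each in binary and XOR column by column:
  100  (4)
  001  (1)
  010  (2)
  100  (4)
  ---
  011  (3)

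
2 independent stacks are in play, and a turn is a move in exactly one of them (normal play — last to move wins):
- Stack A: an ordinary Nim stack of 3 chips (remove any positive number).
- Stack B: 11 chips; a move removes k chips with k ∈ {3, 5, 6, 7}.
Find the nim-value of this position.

Stack A is a plain Nim stack of size 3, so its Grundy value is 3.
Build the Grundy sequence for stack B with g(k) = mex{g(k−s) : s ∈ {3, 5, 6, 7}, s ≤ k}:
k:     0  1  2  3  4  5  6  7  8  9 10 11
g(k):  0  0  0  1  1  1  2  2  2  3  0  0
So g(11) = 0.
The value of a disjunctive sum is the nim-sum of the parts.
Combined value = 3 ⊕ 0 = 3.

3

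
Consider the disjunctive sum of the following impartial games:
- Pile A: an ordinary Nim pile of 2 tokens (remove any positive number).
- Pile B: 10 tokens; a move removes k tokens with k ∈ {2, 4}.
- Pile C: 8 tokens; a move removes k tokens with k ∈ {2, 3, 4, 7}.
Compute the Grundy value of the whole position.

Pile A is a plain Nim pile of size 2, so its Grundy value is 2.
Grundy values for pile B (subtraction set {2, 4}):
k:     0  1  2  3  4  5  6  7  8  9 10
g(k):  0  0  1  1  2  2  0  0  1  1  2
So g(10) = 2.
Grundy values for pile C (subtraction set {2, 3, 4, 7}):
g(0) = mex{} = 0
g(1) = mex{} = 0
g(2) = mex{0} = 1
g(3) = mex{0} = 1
g(4) = mex{0,1} = 2
g(5) = mex{0,1} = 2
g(6) = mex{1,2} = 0
g(7) = mex{0,1,2} = 3
g(8) = mex{0,2} = 1
So g(8) = 1.
The value of a disjunctive sum is the nim-sum of the parts.
Combined value = 2 XOR 2 XOR 1 = 1.

1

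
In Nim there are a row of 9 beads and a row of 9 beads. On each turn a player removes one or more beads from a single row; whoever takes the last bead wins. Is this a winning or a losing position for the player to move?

Nim-sum: 9 XOR 9 = 0.
The nim-sum is 0, so this is a P-position: the player to move is in a losing position under optimal play.

Losing position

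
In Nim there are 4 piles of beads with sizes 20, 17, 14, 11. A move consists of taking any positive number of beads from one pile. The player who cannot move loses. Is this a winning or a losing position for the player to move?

Losing position

In binary:
  10100  (20)
  10001  (17)
  01110  (14)
  01011  (11)
  -----
  00000  (0)
The nim-sum is 0, so this is a P-position: the player to move is in a losing position under optimal play.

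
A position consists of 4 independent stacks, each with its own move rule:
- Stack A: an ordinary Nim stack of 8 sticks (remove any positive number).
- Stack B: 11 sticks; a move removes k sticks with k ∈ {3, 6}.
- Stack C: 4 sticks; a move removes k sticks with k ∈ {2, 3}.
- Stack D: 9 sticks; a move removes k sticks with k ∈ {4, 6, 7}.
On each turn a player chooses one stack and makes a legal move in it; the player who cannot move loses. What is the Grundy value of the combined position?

Stack A is a plain Nim stack of size 8, so its Grundy value is 8.
For stack B, compute g(0), g(1), … with moves {3, 6}:
g(0) = mex{} = 0
g(1) = mex{} = 0
g(2) = mex{} = 0
g(3) = mex{0} = 1
g(4) = mex{0} = 1
g(5) = mex{0} = 1
g(6) = mex{0,1} = 2
g(7) = mex{0,1} = 2
g(8) = mex{0,1} = 2
g(9) = mex{1,2} = 0
g(10) = mex{1,2} = 0
g(11) = mex{1,2} = 0
So g(11) = 0.
Grundy values for stack C (subtraction set {2, 3}):
g(0) = mex{} = 0
g(1) = mex{} = 0
g(2) = mex{0} = 1
g(3) = mex{0} = 1
g(4) = mex{0,1} = 2
So g(4) = 2.
Grundy values for stack D (subtraction set {4, 6, 7}):
g(0) = mex{} = 0
g(1) = mex{} = 0
g(2) = mex{} = 0
g(3) = mex{} = 0
g(4) = mex{0} = 1
g(5) = mex{0} = 1
g(6) = mex{0} = 1
g(7) = mex{0} = 1
g(8) = mex{0,1} = 2
g(9) = mex{0,1} = 2
So g(9) = 2.
By the Sprague-Grundy theorem, the Grundy value of a sum of independent games is the XOR of the component values.
Combined value = 8 ⊕ 0 ⊕ 2 ⊕ 2 = 8.

8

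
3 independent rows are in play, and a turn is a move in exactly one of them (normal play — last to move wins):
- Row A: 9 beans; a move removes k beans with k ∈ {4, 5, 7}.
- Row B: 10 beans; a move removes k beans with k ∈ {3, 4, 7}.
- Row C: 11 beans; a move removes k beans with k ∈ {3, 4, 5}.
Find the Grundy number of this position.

3

For row A, compute g(0), g(1), … with moves {4, 5, 7}:
k:     0  1  2  3  4  5  6  7  8  9
g(k):  0  0  0  0  1  1  1  1  2  2
So g(9) = 2.
Build the Grundy sequence for row B with g(k) = mex{g(k−s) : s ∈ {3, 4, 7}, s ≤ k}:
g(0) = mex{} = 0
g(1) = mex{} = 0
g(2) = mex{} = 0
g(3) = mex{0} = 1
g(4) = mex{0} = 1
g(5) = mex{0} = 1
g(6) = mex{0,1} = 2
g(7) = mex{0,1} = 2
g(8) = mex{0,1} = 2
g(9) = mex{0,1,2} = 3
g(10) = mex{1,2} = 0
So g(10) = 0.
Build the Grundy sequence for row C with g(k) = mex{g(k−s) : s ∈ {3, 4, 5}, s ≤ k}:
g(0) = mex{} = 0
g(1) = mex{} = 0
g(2) = mex{} = 0
g(3) = mex{0} = 1
g(4) = mex{0} = 1
g(5) = mex{0} = 1
g(6) = mex{0,1} = 2
g(7) = mex{0,1} = 2
g(8) = mex{1} = 0
g(9) = mex{1,2} = 0
g(10) = mex{1,2} = 0
g(11) = mex{0,2} = 1
So g(11) = 1.
The value of a disjunctive sum is the nim-sum of the parts.
Combined value = 2 ⊕ 0 ⊕ 1 = 3.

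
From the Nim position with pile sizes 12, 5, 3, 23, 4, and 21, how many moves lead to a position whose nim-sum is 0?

1

Nim-sum: 12 ⊕ 5 ⊕ 3 ⊕ 23 ⊕ 4 ⊕ 21 = 12.
The overall nim-sum is X = 12. A pile of size p has a winning move iff p XOR X < p (reduce it to p XOR X).
  12: 12 XOR 12 = 0 < 12 — winning move (to 0).
  5: 5 XOR 12 = 9 ≥ 5 — no move.
  3: 3 XOR 12 = 15 ≥ 3 — no move.
  23: 23 XOR 12 = 27 ≥ 23 — no move.
  4: 4 XOR 12 = 8 ≥ 4 — no move.
  21: 21 XOR 12 = 25 ≥ 21 — no move.
That gives 1 winning move.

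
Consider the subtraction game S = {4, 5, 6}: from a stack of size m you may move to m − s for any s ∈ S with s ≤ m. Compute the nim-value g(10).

Grundy values for subtraction set {4, 5, 6}:
g(0) = mex{} = 0
g(1) = mex{} = 0
g(2) = mex{} = 0
g(3) = mex{} = 0
g(4) = mex{0} = 1
g(5) = mex{0} = 1
g(6) = mex{0} = 1
g(7) = mex{0} = 1
g(8) = mex{0,1} = 2
g(9) = mex{0,1} = 2
g(10) = mex{1} = 0
So g(10) = 0.

0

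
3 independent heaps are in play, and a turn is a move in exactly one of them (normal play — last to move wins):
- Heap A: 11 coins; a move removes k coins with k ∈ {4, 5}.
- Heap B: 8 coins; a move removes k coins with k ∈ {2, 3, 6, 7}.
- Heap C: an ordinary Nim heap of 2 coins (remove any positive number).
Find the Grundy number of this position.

0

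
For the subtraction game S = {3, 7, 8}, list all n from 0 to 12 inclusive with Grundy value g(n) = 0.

0, 1, 2, 6, 11, 12

Build the Grundy sequence with g(k) = mex{g(k−s) : s ∈ {3, 7, 8}, s ≤ k}:
g(0) = mex{} = 0
g(1) = mex{} = 0
g(2) = mex{} = 0
g(3) = mex{0} = 1
g(4) = mex{0} = 1
g(5) = mex{0} = 1
g(6) = mex{1} = 0
g(7) = mex{0,1} = 2
g(8) = mex{0,1} = 2
g(9) = mex{0} = 1
g(10) = mex{0,1,2} = 3
g(11) = mex{1,2} = 0
g(12) = mex{1} = 0
The P-positions (g = 0) in 0..12 are 0, 1, 2, 6, 11, 12.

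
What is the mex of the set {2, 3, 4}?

0

0 is not in the set, so the mex is 0.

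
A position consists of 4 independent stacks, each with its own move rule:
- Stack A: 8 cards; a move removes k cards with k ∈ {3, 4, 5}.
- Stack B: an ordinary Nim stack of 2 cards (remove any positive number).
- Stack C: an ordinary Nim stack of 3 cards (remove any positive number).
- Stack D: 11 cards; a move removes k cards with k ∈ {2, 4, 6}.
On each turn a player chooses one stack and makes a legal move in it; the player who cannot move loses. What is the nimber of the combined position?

For stack A, compute g(0), g(1), … with moves {3, 4, 5}:
g(0) = mex{} = 0
g(1) = mex{} = 0
g(2) = mex{} = 0
g(3) = mex{0} = 1
g(4) = mex{0} = 1
g(5) = mex{0} = 1
g(6) = mex{0,1} = 2
g(7) = mex{0,1} = 2
g(8) = mex{1} = 0
So g(8) = 0.
Stack B is a plain Nim stack of size 2, so its Grundy value is 2.
Stack C is a plain Nim stack of size 3, so its Grundy value is 3.
For stack D, compute g(0), g(1), … with moves {2, 4, 6}:
g(0) = mex{} = 0
g(1) = mex{} = 0
g(2) = mex{0} = 1
g(3) = mex{0} = 1
g(4) = mex{0,1} = 2
g(5) = mex{0,1} = 2
g(6) = mex{0,1,2} = 3
g(7) = mex{0,1,2} = 3
g(8) = mex{1,2,3} = 0
g(9) = mex{1,2,3} = 0
g(10) = mex{0,2,3} = 1
g(11) = mex{0,2,3} = 1
So g(11) = 1.
By the Sprague-Grundy theorem, the Grundy value of a sum of independent games is the XOR of the component values.
Combined value = 0 ⊕ 2 ⊕ 3 ⊕ 1 = 0.

0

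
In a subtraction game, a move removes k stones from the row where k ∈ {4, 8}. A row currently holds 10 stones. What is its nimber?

Grundy values for subtraction set {4, 8}:
g(0) = mex{} = 0
g(1) = mex{} = 0
g(2) = mex{} = 0
g(3) = mex{} = 0
g(4) = mex{0} = 1
g(5) = mex{0} = 1
g(6) = mex{0} = 1
g(7) = mex{0} = 1
g(8) = mex{0,1} = 2
g(9) = mex{0,1} = 2
g(10) = mex{0,1} = 2
So g(10) = 2.

2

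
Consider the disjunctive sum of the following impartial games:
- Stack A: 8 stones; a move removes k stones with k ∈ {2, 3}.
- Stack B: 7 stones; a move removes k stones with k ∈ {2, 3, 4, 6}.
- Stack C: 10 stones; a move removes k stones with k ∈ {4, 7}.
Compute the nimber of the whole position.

0

Build the Grundy sequence for stack A with g(k) = mex{g(k−s) : s ∈ {2, 3}, s ≤ k}:
k:     0  1  2  3  4  5  6  7  8
g(k):  0  0  1  1  2  0  0  1  1
So g(8) = 1.
For stack B, compute g(0), g(1), … with moves {2, 3, 4, 6}:
g(0) = mex{} = 0
g(1) = mex{} = 0
g(2) = mex{0} = 1
g(3) = mex{0} = 1
g(4) = mex{0,1} = 2
g(5) = mex{0,1} = 2
g(6) = mex{0,1,2} = 3
g(7) = mex{0,1,2} = 3
So g(7) = 3.
For stack C, compute g(0), g(1), … with moves {4, 7}:
g(0) = mex{} = 0
g(1) = mex{} = 0
g(2) = mex{} = 0
g(3) = mex{} = 0
g(4) = mex{0} = 1
g(5) = mex{0} = 1
g(6) = mex{0} = 1
g(7) = mex{0} = 1
g(8) = mex{0,1} = 2
g(9) = mex{0,1} = 2
g(10) = mex{0,1} = 2
So g(10) = 2.
The value of a disjunctive sum is the nim-sum of the parts.
Combined value = 1 XOR 3 XOR 2 = 0.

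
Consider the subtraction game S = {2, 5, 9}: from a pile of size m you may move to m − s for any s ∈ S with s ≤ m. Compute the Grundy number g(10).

Grundy values for subtraction set {2, 5, 9}:
k:     0  1  2  3  4  5  6  7  8  9 10
g(k):  0  0  1  1  0  2  1  0  0  1  1
So g(10) = 1.

1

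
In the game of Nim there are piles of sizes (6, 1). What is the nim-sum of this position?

7

Nim-sum: 6 XOR 1 = 7.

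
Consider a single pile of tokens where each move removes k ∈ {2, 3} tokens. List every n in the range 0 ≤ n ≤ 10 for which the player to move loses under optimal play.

0, 1, 5, 6, 10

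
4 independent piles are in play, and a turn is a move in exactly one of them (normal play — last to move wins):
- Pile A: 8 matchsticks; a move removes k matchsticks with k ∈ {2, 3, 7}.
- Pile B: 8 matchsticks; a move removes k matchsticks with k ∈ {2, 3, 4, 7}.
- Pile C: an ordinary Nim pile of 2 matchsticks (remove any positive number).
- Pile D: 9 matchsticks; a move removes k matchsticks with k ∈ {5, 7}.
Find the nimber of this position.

3

For pile A, compute g(0), g(1), … with moves {2, 3, 7}:
k:     0  1  2  3  4  5  6  7  8
g(k):  0  0  1  1  2  0  0  1  1
So g(8) = 1.
Grundy values for pile B (subtraction set {2, 3, 4, 7}):
g(0) = mex{} = 0
g(1) = mex{} = 0
g(2) = mex{0} = 1
g(3) = mex{0} = 1
g(4) = mex{0,1} = 2
g(5) = mex{0,1} = 2
g(6) = mex{1,2} = 0
g(7) = mex{0,1,2} = 3
g(8) = mex{0,2} = 1
So g(8) = 1.
Pile C is a plain Nim pile of size 2, so its Grundy value is 2.
Grundy values for pile D (subtraction set {5, 7}):
g(0) = mex{} = 0
g(1) = mex{} = 0
g(2) = mex{} = 0
g(3) = mex{} = 0
g(4) = mex{} = 0
g(5) = mex{0} = 1
g(6) = mex{0} = 1
g(7) = mex{0} = 1
g(8) = mex{0} = 1
g(9) = mex{0} = 1
So g(9) = 1.
The value of a disjunctive sum is the nim-sum of the parts.
Combined value = 1 XOR 1 XOR 2 XOR 1 = 3.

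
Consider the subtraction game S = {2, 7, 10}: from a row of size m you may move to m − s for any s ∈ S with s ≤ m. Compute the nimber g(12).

Build the Grundy sequence with g(k) = mex{g(k−s) : s ∈ {2, 7, 10}, s ≤ k}:
k:     0  1  2  3  4  5  6  7  8  9 10 11 12
g(k):  0  0  1  1  0  0  1  1  2  0  3  1  2
So g(12) = 2.

2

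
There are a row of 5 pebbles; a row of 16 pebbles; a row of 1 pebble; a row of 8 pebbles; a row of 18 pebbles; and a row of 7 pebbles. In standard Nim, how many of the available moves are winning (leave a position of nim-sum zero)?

1

Write each in binary and XOR column by column:
  00101  (5)
  10000  (16)
  00001  (1)
  01000  (8)
  10010  (18)
  00111  (7)
  -----
  01001  (9)
The overall nim-sum is X = 9. A row of size p has a winning move iff p XOR X < p (reduce it to p XOR X).
  5: 5 XOR 9 = 12 ≥ 5 — no move.
  16: 16 XOR 9 = 25 ≥ 16 — no move.
  1: 1 XOR 9 = 8 ≥ 1 — no move.
  8: 8 XOR 9 = 1 < 8 — winning move (to 1).
  18: 18 XOR 9 = 27 ≥ 18 — no move.
  7: 7 XOR 9 = 14 ≥ 7 — no move.
That gives 1 winning move.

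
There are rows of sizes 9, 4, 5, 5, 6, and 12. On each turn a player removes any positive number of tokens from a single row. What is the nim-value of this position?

7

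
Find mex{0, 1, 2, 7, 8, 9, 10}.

3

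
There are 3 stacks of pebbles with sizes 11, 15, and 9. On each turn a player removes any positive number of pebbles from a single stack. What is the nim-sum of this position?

13

Write each in binary and XOR column by column:
  1011  (11)
  1111  (15)
  1001  (9)
  ----
  1101  (13)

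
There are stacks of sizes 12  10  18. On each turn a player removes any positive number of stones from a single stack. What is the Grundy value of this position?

20

Nim-sum: 12 ^ 10 ^ 18 = 20.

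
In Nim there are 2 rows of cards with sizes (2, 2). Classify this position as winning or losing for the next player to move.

Losing position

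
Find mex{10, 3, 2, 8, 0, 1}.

4

The values 0, 1, 2, 3 are all present; 4 is the first non-negative integer missing from the set.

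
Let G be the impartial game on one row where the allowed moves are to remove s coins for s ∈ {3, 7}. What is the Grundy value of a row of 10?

0

Compute g(0), g(1), … for moves {3, 7}:
g(0) = mex{} = 0
g(1) = mex{} = 0
g(2) = mex{} = 0
g(3) = mex{0} = 1
g(4) = mex{0} = 1
g(5) = mex{0} = 1
g(6) = mex{1} = 0
g(7) = mex{0,1} = 2
g(8) = mex{0,1} = 2
g(9) = mex{0} = 1
g(10) = mex{1,2} = 0
So g(10) = 0.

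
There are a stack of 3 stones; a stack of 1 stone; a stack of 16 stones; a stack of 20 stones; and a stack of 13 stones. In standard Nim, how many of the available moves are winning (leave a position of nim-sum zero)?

1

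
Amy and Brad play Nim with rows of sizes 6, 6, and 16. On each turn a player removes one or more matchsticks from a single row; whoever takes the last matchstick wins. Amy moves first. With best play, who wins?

Amy wins

Nim-sum: 6 XOR 6 XOR 16 = 16.
The nim-sum is 16 ≠ 0, so this is an N-position: the player to move can win; Amy has a winning move.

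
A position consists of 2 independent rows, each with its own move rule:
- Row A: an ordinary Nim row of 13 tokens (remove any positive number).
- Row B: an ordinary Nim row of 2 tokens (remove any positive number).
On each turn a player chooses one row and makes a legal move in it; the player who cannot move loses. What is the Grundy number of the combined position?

Row A is a plain Nim row of size 13, so its Grundy value is 13.
Row B is a plain Nim row of size 2, so its Grundy value is 2.
The value of a disjunctive sum is the nim-sum of the parts.
Combined value = 13 XOR 2 = 15.

15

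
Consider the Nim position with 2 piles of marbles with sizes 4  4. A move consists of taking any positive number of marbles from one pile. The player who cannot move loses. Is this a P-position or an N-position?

P-position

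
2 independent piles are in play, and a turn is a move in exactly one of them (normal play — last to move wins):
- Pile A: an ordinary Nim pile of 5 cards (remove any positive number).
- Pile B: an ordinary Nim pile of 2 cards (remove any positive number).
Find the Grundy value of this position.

7

Pile A is a plain Nim pile of size 5, so its Grundy value is 5.
Pile B is a plain Nim pile of size 2, so its Grundy value is 2.
The value of a disjunctive sum is the nim-sum of the parts.
Combined value = 5 ⊕ 2 = 7.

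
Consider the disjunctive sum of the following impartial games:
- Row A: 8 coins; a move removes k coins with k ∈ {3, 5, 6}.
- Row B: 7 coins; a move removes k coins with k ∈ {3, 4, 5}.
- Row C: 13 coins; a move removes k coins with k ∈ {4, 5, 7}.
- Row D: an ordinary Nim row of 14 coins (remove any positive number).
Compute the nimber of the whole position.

14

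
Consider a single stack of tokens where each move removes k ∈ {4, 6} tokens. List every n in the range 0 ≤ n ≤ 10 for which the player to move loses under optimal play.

0, 1, 2, 3, 10

Compute g(0), g(1), … for moves {4, 6}:
g(0) = mex{} = 0
g(1) = mex{} = 0
g(2) = mex{} = 0
g(3) = mex{} = 0
g(4) = mex{0} = 1
g(5) = mex{0} = 1
g(6) = mex{0} = 1
g(7) = mex{0} = 1
g(8) = mex{0,1} = 2
g(9) = mex{0,1} = 2
g(10) = mex{1} = 0
The P-positions (g = 0) in 0..10 are 0, 1, 2, 3, 10.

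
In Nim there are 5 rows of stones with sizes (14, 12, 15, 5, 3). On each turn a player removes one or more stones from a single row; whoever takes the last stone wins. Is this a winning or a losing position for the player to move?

Winning position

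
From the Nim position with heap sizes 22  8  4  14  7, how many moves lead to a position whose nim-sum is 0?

Compute the nim-sum pairwise:
22 ^ 8 = 30
30 ^ 4 = 26
26 ^ 14 = 20
20 ^ 7 = 19
The overall nim-sum is X = 19. A heap of size p has a winning move iff p XOR X < p (reduce it to p XOR X).
  22: 22 XOR 19 = 5 < 22 — winning move (to 5).
  8: 8 XOR 19 = 27 ≥ 8 — no move.
  4: 4 XOR 19 = 23 ≥ 4 — no move.
  14: 14 XOR 19 = 29 ≥ 14 — no move.
  7: 7 XOR 19 = 20 ≥ 7 — no move.
That gives 1 winning move.

1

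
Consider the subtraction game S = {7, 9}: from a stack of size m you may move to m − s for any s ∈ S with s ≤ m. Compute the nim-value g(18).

0

Compute g(0), g(1), … for moves {7, 9}:
k:     0  1  2  3  4  5  6  7  8  9 10 11 12 13 14 15 16 17 18
g(k):  0  0  0  0  0  0  0  1  1  1  1  1  1  1  2  2  0  0  0
So g(18) = 0.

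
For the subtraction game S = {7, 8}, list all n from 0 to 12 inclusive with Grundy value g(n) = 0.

0, 1, 2, 3, 4, 5, 6

Grundy values for subtraction set {7, 8}:
k:     0  1  2  3  4  5  6  7  8  9 10 11 12
g(k):  0  0  0  0  0  0  0  1  1  1  1  1  1
The P-positions (g = 0) in 0..12 are 0, 1, 2, 3, 4, 5, 6.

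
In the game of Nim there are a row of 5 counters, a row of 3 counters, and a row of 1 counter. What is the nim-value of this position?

Compute the nim-sum pairwise:
5 ⊕ 3 = 6
6 ⊕ 1 = 7

7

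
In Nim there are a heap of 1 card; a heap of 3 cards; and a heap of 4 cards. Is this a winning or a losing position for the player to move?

Compute the nim-sum pairwise:
1 XOR 3 = 2
2 XOR 4 = 6
The nim-sum is 6 ≠ 0, so this is an N-position: the player to move can win.

Winning position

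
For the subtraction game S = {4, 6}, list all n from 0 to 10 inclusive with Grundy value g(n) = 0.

Compute g(0), g(1), … for moves {4, 6}:
k:     0  1  2  3  4  5  6  7  8  9 10
g(k):  0  0  0  0  1  1  1  1  2  2  0
The P-positions (g = 0) in 0..10 are 0, 1, 2, 3, 10.

0, 1, 2, 3, 10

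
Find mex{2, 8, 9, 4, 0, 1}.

3

The values 0, 1, 2 are all present; 3 is the first non-negative integer missing from the set.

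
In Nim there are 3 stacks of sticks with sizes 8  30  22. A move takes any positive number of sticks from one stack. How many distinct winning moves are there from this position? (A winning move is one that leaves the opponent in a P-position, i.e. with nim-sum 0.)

0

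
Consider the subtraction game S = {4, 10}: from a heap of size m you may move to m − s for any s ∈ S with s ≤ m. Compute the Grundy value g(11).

Grundy values for subtraction set {4, 10}:
k:     0  1  2  3  4  5  6  7  8  9 10 11
g(k):  0  0  0  0  1  1  1  1  0  0  2  2
So g(11) = 2.

2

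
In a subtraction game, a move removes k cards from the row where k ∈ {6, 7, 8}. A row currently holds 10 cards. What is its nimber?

Grundy values for subtraction set {6, 7, 8}:
k:     0  1  2  3  4  5  6  7  8  9 10
g(k):  0  0  0  0  0  0  1  1  1  1  1
So g(10) = 1.

1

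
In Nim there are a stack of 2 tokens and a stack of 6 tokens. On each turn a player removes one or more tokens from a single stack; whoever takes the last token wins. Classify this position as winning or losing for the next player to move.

Winning position

Write each in binary and XOR column by column:
  010  (2)
  110  (6)
  ---
  100  (4)
The nim-sum is 4 ≠ 0, so this is an N-position: the player to move can win.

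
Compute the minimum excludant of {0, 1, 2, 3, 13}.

4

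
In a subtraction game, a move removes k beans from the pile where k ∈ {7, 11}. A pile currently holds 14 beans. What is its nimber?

Grundy values for subtraction set {7, 11}:
k:     0  1  2  3  4  5  6  7  8  9 10 11 12 13 14
g(k):  0  0  0  0  0  0  0  1  1  1  1  1  1  1  2
So g(14) = 2.

2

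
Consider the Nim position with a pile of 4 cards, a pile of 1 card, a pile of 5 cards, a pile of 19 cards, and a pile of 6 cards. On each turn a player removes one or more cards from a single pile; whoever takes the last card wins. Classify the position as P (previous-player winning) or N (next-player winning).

N-position

Compute the nim-sum pairwise:
4 XOR 1 = 5
5 XOR 5 = 0
0 XOR 19 = 19
19 XOR 6 = 21
The nim-sum is 21 ≠ 0, so this is an N-position: the player to move can win.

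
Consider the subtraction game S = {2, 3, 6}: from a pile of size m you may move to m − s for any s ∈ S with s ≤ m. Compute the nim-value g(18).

0

Grundy values for subtraction set {2, 3, 6}:
k:     0  1  2  3  4  5  6  7  8  9 10 11 12 13 14 15 16 17 18
g(k):  0  0  1  1  2  0  3  1  2  0  0  1  1  2  0  3  1  2  0
So g(18) = 0.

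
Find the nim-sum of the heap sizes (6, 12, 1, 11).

Nim-sum: 6 ^ 12 ^ 1 ^ 11 = 0.

0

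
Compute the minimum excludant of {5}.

0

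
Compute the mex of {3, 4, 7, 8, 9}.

0

0 is not in the set, so the mex is 0.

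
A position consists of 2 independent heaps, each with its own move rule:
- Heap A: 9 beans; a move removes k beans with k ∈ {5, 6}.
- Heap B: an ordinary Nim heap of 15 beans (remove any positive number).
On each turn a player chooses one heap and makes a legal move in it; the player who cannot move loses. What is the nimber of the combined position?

14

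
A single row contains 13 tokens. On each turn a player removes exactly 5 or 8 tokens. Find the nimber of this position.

0

Grundy values for subtraction set {5, 8}:
k:     0  1  2  3  4  5  6  7  8  9 10 11 12 13
g(k):  0  0  0  0  0  1  1  1  1  1  2  2  2  0
So g(13) = 0.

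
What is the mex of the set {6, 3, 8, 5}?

0

0 is not in the set, so the mex is 0.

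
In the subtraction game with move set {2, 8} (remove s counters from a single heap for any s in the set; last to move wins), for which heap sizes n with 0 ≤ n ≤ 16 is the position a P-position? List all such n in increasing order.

Compute g(0), g(1), … for moves {2, 8}:
k:     0  1  2  3  4  5  6  7  8  9 10 11 12 13 14 15 16
g(k):  0  0  1  1  0  0  1  1  2  2  0  0  1  1  0  0  1
The P-positions (g = 0) in 0..16 are 0, 1, 4, 5, 10, 11, 14, 15.

0, 1, 4, 5, 10, 11, 14, 15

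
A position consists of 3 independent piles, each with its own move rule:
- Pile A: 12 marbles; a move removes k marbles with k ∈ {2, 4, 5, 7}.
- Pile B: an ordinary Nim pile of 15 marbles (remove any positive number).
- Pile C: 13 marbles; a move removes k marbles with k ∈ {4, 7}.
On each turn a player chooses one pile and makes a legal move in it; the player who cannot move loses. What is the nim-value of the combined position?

Build the Grundy sequence for pile A with g(k) = mex{g(k−s) : s ∈ {2, 4, 5, 7}, s ≤ k}:
g(0) = mex{} = 0
g(1) = mex{} = 0
g(2) = mex{0} = 1
g(3) = mex{0} = 1
g(4) = mex{0,1} = 2
g(5) = mex{0,1} = 2
g(6) = mex{0,1,2} = 3
g(7) = mex{0,1,2} = 3
g(8) = mex{0,1,2,3} = 4
g(9) = mex{1,2,3} = 0
g(10) = mex{1,2,3,4} = 0
g(11) = mex{0,2,3} = 1
g(12) = mex{0,2,3,4} = 1
So g(12) = 1.
Pile B is a plain Nim pile of size 15, so its Grundy value is 15.
For pile C, compute g(0), g(1), … with moves {4, 7}:
g(0) = mex{} = 0
g(1) = mex{} = 0
g(2) = mex{} = 0
g(3) = mex{} = 0
g(4) = mex{0} = 1
g(5) = mex{0} = 1
g(6) = mex{0} = 1
g(7) = mex{0} = 1
g(8) = mex{0,1} = 2
g(9) = mex{0,1} = 2
g(10) = mex{0,1} = 2
g(11) = mex{1} = 0
g(12) = mex{1,2} = 0
g(13) = mex{1,2} = 0
So g(13) = 0.
The value of a disjunctive sum is the nim-sum of the parts.
Combined value = 1 ⊕ 15 ⊕ 0 = 14.

14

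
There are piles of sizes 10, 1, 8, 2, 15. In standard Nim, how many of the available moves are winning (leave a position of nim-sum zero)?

Bitwise XOR of the heap sizes:
  1010  (10)
  0001  (1)
  1000  (8)
  0010  (2)
  1111  (15)
  ----
  1110  (14)
The overall nim-sum is X = 14. A pile of size p has a winning move iff p XOR X < p (reduce it to p XOR X).
  10: 10 XOR 14 = 4 < 10 — winning move (to 4).
  1: 1 XOR 14 = 15 ≥ 1 — no move.
  8: 8 XOR 14 = 6 < 8 — winning move (to 6).
  2: 2 XOR 14 = 12 ≥ 2 — no move.
  15: 15 XOR 14 = 1 < 15 — winning move (to 1).
That gives 3 winning moves.

3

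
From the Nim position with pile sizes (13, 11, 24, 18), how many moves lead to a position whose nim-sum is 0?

3

Compute the nim-sum pairwise:
13 ^ 11 = 6
6 ^ 24 = 30
30 ^ 18 = 12
The overall nim-sum is X = 12. A pile of size p has a winning move iff p XOR X < p (reduce it to p XOR X).
  13: 13 XOR 12 = 1 < 13 — winning move (to 1).
  11: 11 XOR 12 = 7 < 11 — winning move (to 7).
  24: 24 XOR 12 = 20 < 24 — winning move (to 20).
  18: 18 XOR 12 = 30 ≥ 18 — no move.
That gives 3 winning moves.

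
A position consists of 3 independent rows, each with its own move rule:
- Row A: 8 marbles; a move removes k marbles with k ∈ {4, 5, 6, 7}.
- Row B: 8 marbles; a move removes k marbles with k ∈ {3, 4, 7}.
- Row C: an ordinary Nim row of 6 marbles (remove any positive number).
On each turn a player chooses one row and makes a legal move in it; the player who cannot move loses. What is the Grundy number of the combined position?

Build the Grundy sequence for row A with g(k) = mex{g(k−s) : s ∈ {4, 5, 6, 7}, s ≤ k}:
g(0) = mex{} = 0
g(1) = mex{} = 0
g(2) = mex{} = 0
g(3) = mex{} = 0
g(4) = mex{0} = 1
g(5) = mex{0} = 1
g(6) = mex{0} = 1
g(7) = mex{0} = 1
g(8) = mex{0,1} = 2
So g(8) = 2.
For row B, compute g(0), g(1), … with moves {3, 4, 7}:
g(0) = mex{} = 0
g(1) = mex{} = 0
g(2) = mex{} = 0
g(3) = mex{0} = 1
g(4) = mex{0} = 1
g(5) = mex{0} = 1
g(6) = mex{0,1} = 2
g(7) = mex{0,1} = 2
g(8) = mex{0,1} = 2
So g(8) = 2.
Row C is a plain Nim row of size 6, so its Grundy value is 6.
The value of a disjunctive sum is the nim-sum of the parts.
Combined value = 2 ⊕ 2 ⊕ 6 = 6.

6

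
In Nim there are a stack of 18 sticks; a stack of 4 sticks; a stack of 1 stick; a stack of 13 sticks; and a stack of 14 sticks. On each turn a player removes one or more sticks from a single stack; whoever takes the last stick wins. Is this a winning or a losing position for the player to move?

Winning position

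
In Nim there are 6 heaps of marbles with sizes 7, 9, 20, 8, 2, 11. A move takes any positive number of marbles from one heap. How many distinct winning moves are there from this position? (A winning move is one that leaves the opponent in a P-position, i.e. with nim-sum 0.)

1

Compute the nim-sum pairwise:
7 ^ 9 = 14
14 ^ 20 = 26
26 ^ 8 = 18
18 ^ 2 = 16
16 ^ 11 = 27
The overall nim-sum is X = 27. A heap of size p has a winning move iff p XOR X < p (reduce it to p XOR X).
  7: 7 XOR 27 = 28 ≥ 7 — no move.
  9: 9 XOR 27 = 18 ≥ 9 — no move.
  20: 20 XOR 27 = 15 < 20 — winning move (to 15).
  8: 8 XOR 27 = 19 ≥ 8 — no move.
  2: 2 XOR 27 = 25 ≥ 2 — no move.
  11: 11 XOR 27 = 16 ≥ 11 — no move.
That gives 1 winning move.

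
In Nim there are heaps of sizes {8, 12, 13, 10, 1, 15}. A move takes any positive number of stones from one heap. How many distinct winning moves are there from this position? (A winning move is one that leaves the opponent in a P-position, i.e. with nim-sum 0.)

Nim-sum: 8 XOR 12 XOR 13 XOR 10 XOR 1 XOR 15 = 13.
The overall nim-sum is X = 13. A heap of size p has a winning move iff p XOR X < p (reduce it to p XOR X).
  8: 8 XOR 13 = 5 < 8 — winning move (to 5).
  12: 12 XOR 13 = 1 < 12 — winning move (to 1).
  13: 13 XOR 13 = 0 < 13 — winning move (to 0).
  10: 10 XOR 13 = 7 < 10 — winning move (to 7).
  1: 1 XOR 13 = 12 ≥ 1 — no move.
  15: 15 XOR 13 = 2 < 15 — winning move (to 2).
That gives 5 winning moves.

5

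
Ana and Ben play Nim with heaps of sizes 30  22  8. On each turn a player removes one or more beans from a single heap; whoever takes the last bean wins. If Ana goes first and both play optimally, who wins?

Ben wins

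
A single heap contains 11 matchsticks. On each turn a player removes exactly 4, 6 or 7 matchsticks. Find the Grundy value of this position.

0

Compute g(0), g(1), … for moves {4, 6, 7}:
k:     0  1  2  3  4  5  6  7  8  9 10 11
g(k):  0  0  0  0  1  1  1  1  2  2  2  0
So g(11) = 0.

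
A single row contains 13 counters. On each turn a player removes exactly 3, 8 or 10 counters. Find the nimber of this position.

Compute g(0), g(1), … for moves {3, 8, 10}:
g(0) = mex{} = 0
g(1) = mex{} = 0
g(2) = mex{} = 0
g(3) = mex{0} = 1
g(4) = mex{0} = 1
g(5) = mex{0} = 1
g(6) = mex{1} = 0
g(7) = mex{1} = 0
g(8) = mex{0,1} = 2
g(9) = mex{0} = 1
g(10) = mex{0} = 1
g(11) = mex{0,1,2} = 3
g(12) = mex{0,1} = 2
g(13) = mex{1} = 0
So g(13) = 0.

0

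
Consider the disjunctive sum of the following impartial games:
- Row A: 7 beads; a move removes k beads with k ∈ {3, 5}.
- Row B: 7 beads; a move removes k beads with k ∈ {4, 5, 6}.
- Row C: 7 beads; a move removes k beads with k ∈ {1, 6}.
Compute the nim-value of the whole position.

Build the Grundy sequence for row A with g(k) = mex{g(k−s) : s ∈ {3, 5}, s ≤ k}:
g(0) = mex{} = 0
g(1) = mex{} = 0
g(2) = mex{} = 0
g(3) = mex{0} = 1
g(4) = mex{0} = 1
g(5) = mex{0} = 1
g(6) = mex{0,1} = 2
g(7) = mex{0,1} = 2
So g(7) = 2.
For row B, compute g(0), g(1), … with moves {4, 5, 6}:
k:     0  1  2  3  4  5  6  7
g(k):  0  0  0  0  1  1  1  1
So g(7) = 1.
Grundy values for row C (subtraction set {1, 6}):
k:     0  1  2  3  4  5  6  7
g(k):  0  1  0  1  0  1  2  0
So g(7) = 0.
By the Sprague-Grundy theorem, the Grundy value of a sum of independent games is the XOR of the component values.
Combined value = 2 ⊕ 1 ⊕ 0 = 3.

3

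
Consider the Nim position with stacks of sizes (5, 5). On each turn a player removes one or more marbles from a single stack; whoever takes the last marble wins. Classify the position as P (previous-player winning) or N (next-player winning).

P-position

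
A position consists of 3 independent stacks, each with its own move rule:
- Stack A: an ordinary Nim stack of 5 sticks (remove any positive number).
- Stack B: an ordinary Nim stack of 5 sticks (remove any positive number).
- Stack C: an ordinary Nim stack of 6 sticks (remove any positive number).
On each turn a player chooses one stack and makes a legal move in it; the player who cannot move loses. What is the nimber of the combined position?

6

Stack A is a plain Nim stack of size 5, so its Grundy value is 5.
Stack B is a plain Nim stack of size 5, so its Grundy value is 5.
Stack C is a plain Nim stack of size 6, so its Grundy value is 6.
By the Sprague-Grundy theorem, the Grundy value of a sum of independent games is the XOR of the component values.
Combined value = 5 XOR 5 XOR 6 = 6.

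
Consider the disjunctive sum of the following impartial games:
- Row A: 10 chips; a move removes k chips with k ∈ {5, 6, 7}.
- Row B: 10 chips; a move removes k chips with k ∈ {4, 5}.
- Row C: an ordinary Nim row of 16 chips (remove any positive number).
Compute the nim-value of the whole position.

Grundy values for row A (subtraction set {5, 6, 7}):
k:     0  1  2  3  4  5  6  7  8  9 10
g(k):  0  0  0  0  0  1  1  1  1  1  2
So g(10) = 2.
Build the Grundy sequence for row B with g(k) = mex{g(k−s) : s ∈ {4, 5}, s ≤ k}:
g(0) = mex{} = 0
g(1) = mex{} = 0
g(2) = mex{} = 0
g(3) = mex{} = 0
g(4) = mex{0} = 1
g(5) = mex{0} = 1
g(6) = mex{0} = 1
g(7) = mex{0} = 1
g(8) = mex{0,1} = 2
g(9) = mex{1} = 0
g(10) = mex{1} = 0
So g(10) = 0.
Row C is a plain Nim row of size 16, so its Grundy value is 16.
The value of a disjunctive sum is the nim-sum of the parts.
Combined value = 2 ⊕ 0 ⊕ 16 = 18.

18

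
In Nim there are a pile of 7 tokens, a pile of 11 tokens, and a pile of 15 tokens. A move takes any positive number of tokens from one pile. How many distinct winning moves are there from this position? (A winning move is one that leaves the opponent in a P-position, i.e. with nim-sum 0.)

3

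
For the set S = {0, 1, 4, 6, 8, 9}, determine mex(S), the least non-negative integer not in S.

2

The values 0, 1 are all present; 2 is the first non-negative integer missing from the set.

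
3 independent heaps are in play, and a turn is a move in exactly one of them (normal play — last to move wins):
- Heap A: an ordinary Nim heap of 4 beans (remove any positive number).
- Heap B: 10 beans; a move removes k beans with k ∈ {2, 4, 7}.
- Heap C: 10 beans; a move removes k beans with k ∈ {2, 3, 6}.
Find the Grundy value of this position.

6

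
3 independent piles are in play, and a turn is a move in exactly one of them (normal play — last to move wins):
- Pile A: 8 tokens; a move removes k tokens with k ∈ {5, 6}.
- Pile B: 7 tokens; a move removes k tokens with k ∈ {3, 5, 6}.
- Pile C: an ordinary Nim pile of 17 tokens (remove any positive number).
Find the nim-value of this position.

18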